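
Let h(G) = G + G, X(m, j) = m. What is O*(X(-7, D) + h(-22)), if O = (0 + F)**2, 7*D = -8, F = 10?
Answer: -5100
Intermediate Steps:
D = -8/7 (D = (1/7)*(-8) = -8/7 ≈ -1.1429)
O = 100 (O = (0 + 10)**2 = 10**2 = 100)
h(G) = 2*G
O*(X(-7, D) + h(-22)) = 100*(-7 + 2*(-22)) = 100*(-7 - 44) = 100*(-51) = -5100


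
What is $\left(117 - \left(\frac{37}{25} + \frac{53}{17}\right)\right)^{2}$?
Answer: $\frac{2282068441}{180625} \approx 12634.0$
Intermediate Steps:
$\left(117 - \left(\frac{37}{25} + \frac{53}{17}\right)\right)^{2} = \left(117 - \frac{1954}{425}\right)^{2} = \left(\frac{47771}{425}\right)^{2} = \frac{2282068441}{180625}$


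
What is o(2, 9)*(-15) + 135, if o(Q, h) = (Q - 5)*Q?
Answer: 225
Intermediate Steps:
o(Q, h) = Q*(-5 + Q) (o(Q, h) = (-5 + Q)*Q = Q*(-5 + Q))
o(2, 9)*(-15) + 135 = (2*(-5 + 2))*(-15) + 135 = (2*(-3))*(-15) + 135 = -6*(-15) + 135 = 90 + 135 = 225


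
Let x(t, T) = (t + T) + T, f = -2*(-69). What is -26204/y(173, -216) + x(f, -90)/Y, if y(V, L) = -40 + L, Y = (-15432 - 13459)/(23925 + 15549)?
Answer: 295371053/1849024 ≈ 159.74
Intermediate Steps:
f = 138
Y = -28891/39474 ≈ -0.73190
x(t, T) = t + 2*T (x(t, T) = (T + t) + T = t + 2*T)
-26204/y(173, -216) + x(f, -90)/Y = -26204/(-40 - 216) + (138 + 2*(-90))/(-28891/39474) = -26204/(-256) + (138 - 180)*(-39474/28891) = -26204*(-1/256) - 42*(-39474/28891) = 6551/64 + 1657908/28891 = 295371053/1849024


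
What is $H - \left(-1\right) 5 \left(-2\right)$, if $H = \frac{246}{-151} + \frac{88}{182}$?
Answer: $- \frac{153152}{13741} \approx -11.146$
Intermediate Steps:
$H = - \frac{15742}{13741}$ ($H = 246 \left(- \frac{1}{151}\right) + 88 \cdot \frac{1}{182} = - \frac{246}{151} + \frac{44}{91} = - \frac{15742}{13741} \approx -1.1456$)
$H - \left(-1\right) 5 \left(-2\right) = - \frac{15742}{13741} - \left(-1\right) 5 \left(-2\right) = - \frac{15742}{13741} - \left(-5\right) \left(-2\right) = - \frac{15742}{13741} - 10 = - \frac{153152}{13741}$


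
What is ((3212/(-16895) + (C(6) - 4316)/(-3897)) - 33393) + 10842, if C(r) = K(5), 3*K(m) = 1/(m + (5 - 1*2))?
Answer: -35632638410711/1580155560 ≈ -22550.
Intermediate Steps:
K(m) = 1/(3*(3 + m)) (K(m) = 1/(3*(m + (5 - 1*2))) = 1/(3*(m + (5 - 2))) = 1/(3*(m + 3)) = 1/(3*(3 + m)))
C(r) = 1/24 (C(r) = 1/(3*(3 + 5)) = (⅓)/8 = (⅓)*(⅛) = 1/24)
((3212/(-16895) + (C(6) - 4316)/(-3897)) - 33393) + 10842 = ((3212/(-16895) + (1/24 - 4316)/(-3897)) - 33393) + 10842 = ((3212*(-1/16895) - 103583/24*(-1/3897)) - 33393) + 10842 = ((-3212/16895 + 103583/93528) - 33393) + 10842 = (1449622849/1580155560 - 33393) + 10842 = -52764684992231/1580155560 + 10842 = -35632638410711/1580155560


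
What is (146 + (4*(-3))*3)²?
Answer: 12100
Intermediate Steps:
(146 + (4*(-3))*3)² = (146 - 12*3)² = (146 - 36)² = 110² = 12100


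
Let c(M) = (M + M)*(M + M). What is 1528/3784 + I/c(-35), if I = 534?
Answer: 594241/1158850 ≈ 0.51278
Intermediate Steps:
c(M) = 4*M² (c(M) = (2*M)*(2*M) = 4*M²)
1528/3784 + I/c(-35) = 1528/3784 + 534/((4*(-35)²)) = 1528*(1/3784) + 534/((4*1225)) = 191/473 + 534/4900 = 191/473 + 534*(1/4900) = 191/473 + 267/2450 = 594241/1158850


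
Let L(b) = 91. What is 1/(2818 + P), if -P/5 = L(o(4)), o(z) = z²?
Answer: 1/2363 ≈ 0.00042319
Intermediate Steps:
P = -455 (P = -5*91 = -455)
1/(2818 + P) = 1/(2818 - 455) = 1/2363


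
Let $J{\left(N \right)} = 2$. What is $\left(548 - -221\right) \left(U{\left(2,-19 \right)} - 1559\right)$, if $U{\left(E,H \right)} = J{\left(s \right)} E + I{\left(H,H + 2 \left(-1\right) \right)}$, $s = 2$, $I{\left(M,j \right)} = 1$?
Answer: $-1195026$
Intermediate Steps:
$U{\left(E,H \right)} = 1 + 2 E$ ($U{\left(E,H \right)} = 2 E + 1 = 1 + 2 E$)
$\left(548 - -221\right) \left(U{\left(2,-19 \right)} - 1559\right) = \left(548 - -221\right) \left(\left(1 + 2 \cdot 2\right) - 1559\right) = \left(548 + 221\right) \left(\left(1 + 4\right) - 1559\right) = 769 \left(5 - 1559\right) = 769 \left(-1554\right) = -1195026$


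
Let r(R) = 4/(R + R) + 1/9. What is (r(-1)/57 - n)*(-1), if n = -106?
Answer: -54361/513 ≈ -105.97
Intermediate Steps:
r(R) = ⅑ + 2/R (r(R) = 4/((2*R)) + 1*(⅑) = 4*(1/(2*R)) + ⅑ = 2/R + ⅑ = ⅑ + 2/R)
(r(-1)/57 - n)*(-1) = (((⅑)*(18 - 1)/(-1))/57 - 1*(-106))*(-1) = (((⅑)*(-1)*17)*(1/57) + 106)*(-1) = (-17/9*1/57 + 106)*(-1) = (-17/513 + 106)*(-1) = (54361/513)*(-1) = -54361/513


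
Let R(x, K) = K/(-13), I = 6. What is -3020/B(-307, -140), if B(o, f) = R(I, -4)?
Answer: -9815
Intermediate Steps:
R(x, K) = -K/13 (R(x, K) = K*(-1/13) = -K/13)
B(o, f) = 4/13 (B(o, f) = -1/13*(-4) = 4/13)
-3020/B(-307, -140) = -3020/4/13 = -3020*13/4 = -9815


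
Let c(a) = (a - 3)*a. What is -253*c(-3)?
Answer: -4554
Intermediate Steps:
c(a) = a*(-3 + a) (c(a) = (-3 + a)*a = a*(-3 + a))
-253*c(-3) = -(-759)*(-3 - 3) = -(-759)*(-6) = -253*18 = -4554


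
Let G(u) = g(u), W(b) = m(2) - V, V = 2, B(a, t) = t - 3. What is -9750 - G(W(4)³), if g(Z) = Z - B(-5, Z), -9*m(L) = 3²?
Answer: -9753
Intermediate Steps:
m(L) = -1 (m(L) = -⅑*3² = -⅑*9 = -1)
B(a, t) = -3 + t
g(Z) = 3 (g(Z) = Z - (-3 + Z) = Z + (3 - Z) = 3)
W(b) = -3 (W(b) = -1 - 1*2 = -1 - 2 = -3)
G(u) = 3
-9750 - G(W(4)³) = -9750 - 1*3 = -9750 - 3 = -9753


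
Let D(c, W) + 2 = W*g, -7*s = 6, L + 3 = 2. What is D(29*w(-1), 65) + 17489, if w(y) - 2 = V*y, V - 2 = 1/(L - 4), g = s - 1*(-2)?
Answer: 122929/7 ≈ 17561.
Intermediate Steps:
L = -1 (L = -3 + 2 = -1)
s = -6/7 (s = -⅐*6 = -6/7 ≈ -0.85714)
g = 8/7 (g = -6/7 - 1*(-2) = -6/7 + 2 = 8/7 ≈ 1.1429)
V = 9/5 (V = 2 + 1/(-1 - 4) = 2 + 1/(-5) = 2 - ⅕ = 9/5 ≈ 1.8000)
w(y) = 2 + 9*y/5
D(c, W) = -2 + 8*W/7 (D(c, W) = -2 + W*(8/7) = -2 + 8*W/7)
D(29*w(-1), 65) + 17489 = (-2 + (8/7)*65) + 17489 = (-2 + 520/7) + 17489 = 506/7 + 17489 = 122929/7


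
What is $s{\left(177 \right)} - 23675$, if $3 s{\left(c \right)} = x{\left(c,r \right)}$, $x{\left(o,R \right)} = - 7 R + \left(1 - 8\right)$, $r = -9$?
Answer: $- \frac{70969}{3} \approx -23656.0$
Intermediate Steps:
$x{\left(o,R \right)} = -7 - 7 R$ ($x{\left(o,R \right)} = - 7 R + \left(1 - 8\right) = - 7 R - 7 = -7 - 7 R$)
$s{\left(c \right)} = \frac{56}{3}$ ($s{\left(c \right)} = \frac{-7 - -63}{3} = \frac{-7 + 63}{3} = \frac{1}{3} \cdot 56 = \frac{56}{3}$)
$s{\left(177 \right)} - 23675 = \frac{56}{3} - 23675 = - \frac{70969}{3}$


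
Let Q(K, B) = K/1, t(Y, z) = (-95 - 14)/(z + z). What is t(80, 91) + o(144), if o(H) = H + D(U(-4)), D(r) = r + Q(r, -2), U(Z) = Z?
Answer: 24643/182 ≈ 135.40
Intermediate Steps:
t(Y, z) = -109/(2*z) (t(Y, z) = -109*1/(2*z) = -109/(2*z))
Q(K, B) = K (Q(K, B) = K*1 = K)
D(r) = 2*r (D(r) = r + r = 2*r)
o(H) = -8 + H (o(H) = H + 2*(-4) = H - 8 = -8 + H)
t(80, 91) + o(144) = -109/2/91 + (-8 + 144) = -109/2*1/91 + 136 = -109/182 + 136 = 24643/182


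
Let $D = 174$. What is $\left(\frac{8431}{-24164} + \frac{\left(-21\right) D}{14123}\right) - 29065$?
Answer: $- \frac{342040233981}{11767868} \approx -29066.0$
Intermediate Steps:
$\left(\frac{8431}{-24164} + \frac{\left(-21\right) D}{14123}\right) - 29065 = \left(\frac{8431}{-24164} + \frac{\left(-21\right) 174}{14123}\right) - 29065 = \left(8431 \left(- \frac{1}{24164}\right) - \frac{126}{487}\right) - 29065 = \left(- \frac{8431}{24164} - \frac{126}{487}\right) - 29065 = - \frac{7150561}{11767868} - 29065 = - \frac{342040233981}{11767868}$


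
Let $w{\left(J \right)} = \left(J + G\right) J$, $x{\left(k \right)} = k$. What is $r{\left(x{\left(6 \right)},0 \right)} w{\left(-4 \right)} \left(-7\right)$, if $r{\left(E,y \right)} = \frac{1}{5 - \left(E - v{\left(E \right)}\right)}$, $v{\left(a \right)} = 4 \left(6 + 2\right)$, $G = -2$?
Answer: $- \frac{168}{31} \approx -5.4194$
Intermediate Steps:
$w{\left(J \right)} = J \left(-2 + J\right)$ ($w{\left(J \right)} = \left(J - 2\right) J = \left(-2 + J\right) J = J \left(-2 + J\right)$)
$v{\left(a \right)} = 32$ ($v{\left(a \right)} = 4 \cdot 8 = 32$)
$r{\left(E,y \right)} = \frac{1}{37 - E}$ ($r{\left(E,y \right)} = \frac{1}{5 - \left(-32 + E\right)} = \frac{1}{37 - E}$)
$r{\left(x{\left(6 \right)},0 \right)} w{\left(-4 \right)} \left(-7\right) = \frac{\left(-4\right) \left(-2 - 4\right)}{37 - 6} \left(-7\right) = \frac{\left(-4\right) \left(-6\right)}{37 - 6} \left(-7\right) = \frac{1}{31} \cdot 24 \left(-7\right) = \frac{24}{31} \left(-7\right) = - \frac{168}{31}$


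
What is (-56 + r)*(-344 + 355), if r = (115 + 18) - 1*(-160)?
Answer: 2607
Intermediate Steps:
r = 293 (r = 133 + 160 = 293)
(-56 + r)*(-344 + 355) = (-56 + 293)*(-344 + 355) = 237*11 = 2607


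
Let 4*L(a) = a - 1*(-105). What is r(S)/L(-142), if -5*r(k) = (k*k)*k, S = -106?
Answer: -4764064/185 ≈ -25752.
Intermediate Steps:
L(a) = 105/4 + a/4 (L(a) = (a - 1*(-105))/4 = (a + 105)/4 = (105 + a)/4 = 105/4 + a/4)
r(k) = -k³/5 (r(k) = -k*k*k/5 = -k²*k/5 = -k³/5)
r(S)/L(-142) = (-⅕*(-106)³)/(105/4 + (¼)*(-142)) = (-⅕*(-1191016))/(105/4 - 71/2) = 1191016/(5*(-37/4)) = (1191016/5)*(-4/37) = -4764064/185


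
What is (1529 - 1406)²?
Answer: 15129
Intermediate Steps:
(1529 - 1406)² = 123² = 15129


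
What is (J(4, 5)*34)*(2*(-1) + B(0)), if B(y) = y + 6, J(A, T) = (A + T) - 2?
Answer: 952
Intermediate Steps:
J(A, T) = -2 + A + T
B(y) = 6 + y
(J(4, 5)*34)*(2*(-1) + B(0)) = ((-2 + 4 + 5)*34)*(2*(-1) + (6 + 0)) = (7*34)*(-2 + 6) = 238*4 = 952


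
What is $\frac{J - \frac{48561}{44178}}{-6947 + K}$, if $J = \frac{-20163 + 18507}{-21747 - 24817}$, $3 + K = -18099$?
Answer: $\frac{182336303}{4294033992934} \approx 4.2463 \cdot 10^{-5}$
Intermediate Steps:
$K = -18102$ ($K = -3 - 18099 = -18102$)
$J = \frac{414}{11641}$ ($J = - \frac{1656}{-46564} = \left(-1656\right) \left(- \frac{1}{46564}\right) = \frac{414}{11641} \approx 0.035564$)
$\frac{J - \frac{48561}{44178}}{-6947 + K} = \frac{\frac{414}{11641} - \frac{48561}{44178}}{-6947 - 18102} = \frac{\frac{414}{11641} - \frac{16187}{14726}}{-25049} = \left(\frac{414}{11641} - \frac{16187}{14726}\right) \left(- \frac{1}{25049}\right) = \left(- \frac{182336303}{171425366}\right) \left(- \frac{1}{25049}\right) = \frac{182336303}{4294033992934}$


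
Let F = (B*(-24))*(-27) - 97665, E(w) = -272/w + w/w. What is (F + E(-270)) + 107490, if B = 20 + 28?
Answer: 5525686/135 ≈ 40931.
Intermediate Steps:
B = 48
E(w) = 1 - 272/w (E(w) = -272/w + 1 = 1 - 272/w)
F = -66561 (F = (48*(-24))*(-27) - 97665 = -1152*(-27) - 97665 = 31104 - 97665 = -66561)
(F + E(-270)) + 107490 = (-66561 + (-272 - 270)/(-270)) + 107490 = (-66561 - 1/270*(-542)) + 107490 = (-66561 + 271/135) + 107490 = -8985464/135 + 107490 = 5525686/135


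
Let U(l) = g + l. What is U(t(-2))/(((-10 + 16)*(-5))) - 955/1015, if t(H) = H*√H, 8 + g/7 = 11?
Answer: -3331/2030 + I*√2/15 ≈ -1.6409 + 0.094281*I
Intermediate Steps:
g = 21 (g = -56 + 7*11 = -56 + 77 = 21)
t(H) = H^(3/2)
U(l) = 21 + l
U(t(-2))/(((-10 + 16)*(-5))) - 955/1015 = (21 + (-2)^(3/2))/(((-10 + 16)*(-5))) - 955/1015 = (21 - 2*I*√2)/((6*(-5))) - 955*1/1015 = (21 - 2*I*√2)/(-30) - 191/203 = (21 - 2*I*√2)*(-1/30) - 191/203 = (-7/10 + I*√2/15) - 191/203 = -3331/2030 + I*√2/15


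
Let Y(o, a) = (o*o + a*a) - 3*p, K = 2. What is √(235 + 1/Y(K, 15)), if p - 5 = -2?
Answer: √2843555/110 ≈ 15.330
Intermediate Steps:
p = 3 (p = 5 - 2 = 3)
Y(o, a) = -9 + a² + o² (Y(o, a) = (o*o + a*a) - 3*3 = (o² + a²) - 9 = (a² + o²) - 9 = -9 + a² + o²)
√(235 + 1/Y(K, 15)) = √(235 + 1/(-9 + 15² + 2²)) = √(235 + 1/(-9 + 225 + 4)) = √(235 + 1/220) = √(51701/220) = √2843555/110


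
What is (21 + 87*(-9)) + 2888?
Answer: 2126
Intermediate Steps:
(21 + 87*(-9)) + 2888 = (21 - 783) + 2888 = -762 + 2888 = 2126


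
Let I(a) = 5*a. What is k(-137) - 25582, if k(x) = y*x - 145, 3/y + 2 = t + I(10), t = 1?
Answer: -1261034/49 ≈ -25735.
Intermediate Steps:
y = 3/49 (y = 3/(-2 + (1 + 5*10)) = 3/(-2 + (1 + 50)) = 3/(-2 + 51) = 3/49 ≈ 0.061224)
k(x) = -145 + 3*x/49 (k(x) = 3*x/49 - 145 = -145 + 3*x/49)
k(-137) - 25582 = (-145 + (3/49)*(-137)) - 25582 = (-145 - 411/49) - 25582 = -7516/49 - 25582 = -1261034/49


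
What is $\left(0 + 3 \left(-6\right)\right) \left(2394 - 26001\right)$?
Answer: $424926$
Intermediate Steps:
$\left(0 + 3 \left(-6\right)\right) \left(2394 - 26001\right) = \left(0 - 18\right) \left(2394 - 26001\right) = \left(-18\right) \left(-23607\right) = 424926$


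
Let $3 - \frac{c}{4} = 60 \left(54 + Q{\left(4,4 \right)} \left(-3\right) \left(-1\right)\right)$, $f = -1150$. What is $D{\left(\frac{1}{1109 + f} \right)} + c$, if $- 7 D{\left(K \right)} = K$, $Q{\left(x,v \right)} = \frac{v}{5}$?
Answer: $- \frac{3881387}{287} \approx -13524.0$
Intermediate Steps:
$Q{\left(x,v \right)} = \frac{v}{5}$ ($Q{\left(x,v \right)} = v \frac{1}{5} = \frac{v}{5}$)
$D{\left(K \right)} = - \frac{K}{7}$
$c = -13524$ ($c = 12 - 4 \cdot 60 \left(54 + \frac{1}{5} \cdot 4 \left(-3\right) \left(-1\right)\right) = 12 - 4 \cdot 60 \left(54 + \frac{4}{5} \left(-3\right) \left(-1\right)\right) = 12 - 4 \cdot 60 \left(54 - - \frac{12}{5}\right) = 12 - 4 \cdot 60 \left(54 + \frac{12}{5}\right) = 12 - 4 \cdot 60 \cdot \frac{282}{5} = 12 - 13536 = -13524$)
$D{\left(\frac{1}{1109 + f} \right)} + c = - \frac{1}{7 \left(1109 - 1150\right)} - 13524 = - \frac{1}{7 \left(-41\right)} - 13524 = \left(- \frac{1}{7}\right) \left(- \frac{1}{41}\right) - 13524 = \frac{1}{287} - 13524 = - \frac{3881387}{287}$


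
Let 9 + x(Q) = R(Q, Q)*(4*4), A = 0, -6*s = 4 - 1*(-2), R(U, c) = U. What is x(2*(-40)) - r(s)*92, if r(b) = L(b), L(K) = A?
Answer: -1289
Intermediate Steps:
s = -1 (s = -(4 - 1*(-2))/6 = -(4 + 2)/6 = -⅙*6 = -1)
L(K) = 0
x(Q) = -9 + 16*Q (x(Q) = -9 + Q*(4*4) = -9 + Q*16 = -9 + 16*Q)
r(b) = 0
x(2*(-40)) - r(s)*92 = (-9 + 16*(2*(-40))) - 0*92 = (-9 + 16*(-80)) - 1*0 = (-9 - 1280) + 0 = -1289 + 0 = -1289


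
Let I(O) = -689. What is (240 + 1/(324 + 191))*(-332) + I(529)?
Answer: -41390367/515 ≈ -80370.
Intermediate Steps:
(240 + 1/(324 + 191))*(-332) + I(529) = (240 + 1/(324 + 191))*(-332) - 689 = (240 + 1/515)*(-332) - 689 = (123601/515)*(-332) - 689 = -41035532/515 - 689 = -41390367/515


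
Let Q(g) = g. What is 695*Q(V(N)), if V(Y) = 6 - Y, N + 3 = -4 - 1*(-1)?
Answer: 8340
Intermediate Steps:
N = -6 (N = -3 + (-4 - 1*(-1)) = -3 + (-4 + 1) = -3 - 3 = -6)
695*Q(V(N)) = 695*(6 - 1*(-6)) = 695*(6 + 6) = 695*12 = 8340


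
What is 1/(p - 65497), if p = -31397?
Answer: -1/96894 ≈ -1.0321e-5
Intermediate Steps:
1/(p - 65497) = 1/(-31397 - 65497) = 1/(-96894) = -1/96894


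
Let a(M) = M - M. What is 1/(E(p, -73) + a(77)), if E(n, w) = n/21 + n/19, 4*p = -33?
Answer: -133/110 ≈ -1.2091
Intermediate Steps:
a(M) = 0
p = -33/4 (p = (1/4)*(-33) = -33/4 ≈ -8.2500)
E(n, w) = 40*n/399 (E(n, w) = n*(1/21) + n*(1/19) = n/21 + n/19 = 40*n/399)
1/(E(p, -73) + a(77)) = 1/((40/399)*(-33/4) + 0) = 1/(-110/133 + 0) = 1/(-110/133) = -133/110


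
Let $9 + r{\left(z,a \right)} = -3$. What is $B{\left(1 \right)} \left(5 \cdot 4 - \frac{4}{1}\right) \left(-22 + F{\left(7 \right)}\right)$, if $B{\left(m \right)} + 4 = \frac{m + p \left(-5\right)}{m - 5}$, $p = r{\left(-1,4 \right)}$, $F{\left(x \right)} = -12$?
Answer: $10472$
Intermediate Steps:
$r{\left(z,a \right)} = -12$ ($r{\left(z,a \right)} = -9 - 3 = -12$)
$p = -12$
$B{\left(m \right)} = -4 + \frac{60 + m}{-5 + m}$ ($B{\left(m \right)} = -4 + \frac{m - -60}{m - 5} = -4 + \frac{m + 60}{-5 + m} = -4 + \frac{60 + m}{-5 + m}$)
$B{\left(1 \right)} \left(5 \cdot 4 - \frac{4}{1}\right) \left(-22 + F{\left(7 \right)}\right) = \frac{80 - 3}{-5 + 1} \left(5 \cdot 4 - \frac{4}{1}\right) \left(-22 - 12\right) = \frac{80 - 3}{-4} \left(20 - 4\right) \left(-34\right) = \left(- \frac{1}{4}\right) 77 \left(20 - 4\right) \left(-34\right) = \left(- \frac{77}{4}\right) 16 \left(-34\right) = \left(-308\right) \left(-34\right) = 10472$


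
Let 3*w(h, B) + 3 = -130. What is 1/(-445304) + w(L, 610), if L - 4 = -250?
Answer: -59225435/1335912 ≈ -44.333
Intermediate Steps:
L = -246 (L = 4 - 250 = -246)
w(h, B) = -133/3 (w(h, B) = -1 + (⅓)*(-130) = -1 - 130/3 = -133/3)
1/(-445304) + w(L, 610) = 1/(-445304) - 133/3 = -1/445304 - 133/3 = -59225435/1335912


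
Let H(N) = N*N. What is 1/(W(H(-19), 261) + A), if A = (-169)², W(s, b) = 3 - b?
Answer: 1/28303 ≈ 3.5332e-5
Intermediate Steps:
H(N) = N²
A = 28561
1/(W(H(-19), 261) + A) = 1/((3 - 1*261) + 28561) = 1/((3 - 261) + 28561) = 1/(-258 + 28561) = 1/28303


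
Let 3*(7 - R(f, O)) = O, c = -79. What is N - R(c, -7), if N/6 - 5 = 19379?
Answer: 348884/3 ≈ 1.1629e+5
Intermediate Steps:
N = 116304 (N = 30 + 6*19379 = 30 + 116274 = 116304)
R(f, O) = 7 - O/3
N - R(c, -7) = 116304 - (7 - ⅓*(-7)) = 116304 - (7 + 7/3) = 116304 - 1*28/3 = 116304 - 28/3 = 348884/3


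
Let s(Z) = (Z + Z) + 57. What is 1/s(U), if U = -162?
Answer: -1/267 ≈ -0.0037453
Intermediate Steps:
s(Z) = 57 + 2*Z (s(Z) = 2*Z + 57 = 57 + 2*Z)
1/s(U) = 1/(57 + 2*(-162)) = 1/(57 - 324) = 1/(-267) = -1/267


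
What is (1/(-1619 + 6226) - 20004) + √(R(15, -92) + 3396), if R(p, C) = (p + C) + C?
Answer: -92158427/4607 + √3227 ≈ -19947.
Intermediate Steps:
R(p, C) = p + 2*C (R(p, C) = (C + p) + C = p + 2*C)
(1/(-1619 + 6226) - 20004) + √(R(15, -92) + 3396) = (1/(-1619 + 6226) - 20004) + √((15 + 2*(-92)) + 3396) = (1/4607 - 20004) + √((15 - 184) + 3396) = (1/4607 - 20004) + √(-169 + 3396) = -92158427/4607 + √3227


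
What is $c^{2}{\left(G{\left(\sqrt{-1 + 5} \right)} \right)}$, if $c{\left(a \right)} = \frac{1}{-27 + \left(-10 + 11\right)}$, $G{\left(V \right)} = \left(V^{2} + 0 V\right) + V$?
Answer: $\frac{1}{676} \approx 0.0014793$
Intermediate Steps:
$G{\left(V \right)} = V + V^{2}$ ($G{\left(V \right)} = \left(V^{2} + 0\right) + V = V^{2} + V = V + V^{2}$)
$c{\left(a \right)} = - \frac{1}{26}$ ($c{\left(a \right)} = \frac{1}{-27 + 1} = \frac{1}{-26} = - \frac{1}{26}$)
$c^{2}{\left(G{\left(\sqrt{-1 + 5} \right)} \right)} = \left(- \frac{1}{26}\right)^{2} = \frac{1}{676}$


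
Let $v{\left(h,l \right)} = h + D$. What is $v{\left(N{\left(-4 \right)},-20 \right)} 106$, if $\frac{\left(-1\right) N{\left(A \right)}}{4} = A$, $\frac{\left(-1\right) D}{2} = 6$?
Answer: $424$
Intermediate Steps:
$D = -12$ ($D = \left(-2\right) 6 = -12$)
$N{\left(A \right)} = - 4 A$
$v{\left(h,l \right)} = -12 + h$ ($v{\left(h,l \right)} = h - 12 = -12 + h$)
$v{\left(N{\left(-4 \right)},-20 \right)} 106 = \left(-12 - -16\right) 106 = \left(-12 + 16\right) 106 = 4 \cdot 106 = 424$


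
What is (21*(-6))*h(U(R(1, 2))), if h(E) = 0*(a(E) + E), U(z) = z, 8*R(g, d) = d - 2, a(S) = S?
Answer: 0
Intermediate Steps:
R(g, d) = -¼ + d/8 (R(g, d) = (d - 2)/8 = (-2 + d)/8 = -¼ + d/8)
h(E) = 0 (h(E) = 0*(E + E) = 0*(2*E) = 0)
(21*(-6))*h(U(R(1, 2))) = (21*(-6))*0 = -126*0 = 0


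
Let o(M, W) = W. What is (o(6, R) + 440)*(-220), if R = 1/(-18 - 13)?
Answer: -3000580/31 ≈ -96793.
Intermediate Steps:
R = -1/31 (R = 1/(-31) = -1/31 ≈ -0.032258)
(o(6, R) + 440)*(-220) = (-1/31 + 440)*(-220) = (13639/31)*(-220) = -3000580/31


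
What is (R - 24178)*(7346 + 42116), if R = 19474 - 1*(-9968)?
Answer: 260367968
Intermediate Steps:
R = 29442 (R = 19474 + 9968 = 29442)
(R - 24178)*(7346 + 42116) = (29442 - 24178)*(7346 + 42116) = 5264*49462 = 260367968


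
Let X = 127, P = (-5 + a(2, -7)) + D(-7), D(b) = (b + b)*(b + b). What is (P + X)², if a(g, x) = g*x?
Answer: 92416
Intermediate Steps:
D(b) = 4*b² (D(b) = (2*b)*(2*b) = 4*b²)
P = 177 (P = (-5 + 2*(-7)) + 4*(-7)² = (-5 - 14) + 4*49 = -19 + 196 = 177)
(P + X)² = (177 + 127)² = 304² = 92416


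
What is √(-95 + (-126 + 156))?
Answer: I*√65 ≈ 8.0623*I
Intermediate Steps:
√(-95 + (-126 + 156)) = √(-95 + 30) = √(-65) = I*√65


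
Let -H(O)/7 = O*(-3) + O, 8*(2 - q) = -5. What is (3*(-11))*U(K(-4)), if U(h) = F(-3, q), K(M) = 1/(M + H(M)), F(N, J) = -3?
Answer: 99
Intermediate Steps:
q = 21/8 (q = 2 - ⅛*(-5) = 2 + 5/8 = 21/8 ≈ 2.6250)
H(O) = 14*O (H(O) = -7*(O*(-3) + O) = -7*(-3*O + O) = -(-14)*O = 14*O)
K(M) = 1/(15*M) (K(M) = 1/(M + 14*M) = 1/(15*M))
U(h) = -3
(3*(-11))*U(K(-4)) = (3*(-11))*(-3) = -33*(-3) = 99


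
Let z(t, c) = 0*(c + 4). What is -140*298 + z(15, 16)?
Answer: -41720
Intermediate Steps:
z(t, c) = 0 (z(t, c) = 0*(4 + c) = 0)
-140*298 + z(15, 16) = -140*298 + 0 = -41720 + 0 = -41720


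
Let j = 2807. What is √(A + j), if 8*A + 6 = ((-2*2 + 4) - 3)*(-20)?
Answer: √11255/2 ≈ 53.045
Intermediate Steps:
A = 27/4 (A = -¾ + (((-2*2 + 4) - 3)*(-20))/8 = -¾ + (((-4 + 4) - 3)*(-20))/8 = -¾ + ((0 - 3)*(-20))/8 = -¾ + (-3*(-20))/8 = -¾ + (⅛)*60 = -¾ + 15/2 = 27/4 ≈ 6.7500)
√(A + j) = √(27/4 + 2807) = √(11255/4) = √11255/2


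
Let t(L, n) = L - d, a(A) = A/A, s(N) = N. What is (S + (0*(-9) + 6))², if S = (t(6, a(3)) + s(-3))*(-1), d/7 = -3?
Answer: 324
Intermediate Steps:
d = -21 (d = 7*(-3) = -21)
a(A) = 1
t(L, n) = 21 + L (t(L, n) = L - 1*(-21) = L + 21 = 21 + L)
S = -24 (S = ((21 + 6) - 3)*(-1) = (27 - 3)*(-1) = 24*(-1) = -24)
(S + (0*(-9) + 6))² = (-24 + (0*(-9) + 6))² = (-24 + (0 + 6))² = (-24 + 6)² = (-18)² = 324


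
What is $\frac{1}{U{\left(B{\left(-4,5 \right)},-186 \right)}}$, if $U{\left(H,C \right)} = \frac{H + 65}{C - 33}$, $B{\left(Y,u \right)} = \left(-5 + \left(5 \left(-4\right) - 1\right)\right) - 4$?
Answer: $- \frac{219}{35} \approx -6.2571$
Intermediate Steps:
$B{\left(Y,u \right)} = -30$ ($B{\left(Y,u \right)} = \left(-5 - 21\right) - 4 = -26 - 4 = -30$)
$U{\left(H,C \right)} = \frac{65 + H}{-33 + C}$
$\frac{1}{U{\left(B{\left(-4,5 \right)},-186 \right)}} = \frac{1}{\frac{1}{-33 - 186} \left(65 - 30\right)} = \frac{1}{\frac{1}{-219} \cdot 35} = \frac{1}{\left(- \frac{1}{219}\right) 35} = \frac{1}{- \frac{35}{219}} = - \frac{219}{35}$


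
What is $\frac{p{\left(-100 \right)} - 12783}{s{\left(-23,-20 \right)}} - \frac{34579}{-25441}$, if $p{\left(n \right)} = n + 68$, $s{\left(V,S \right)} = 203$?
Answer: $- \frac{319006878}{5164523} \approx -61.769$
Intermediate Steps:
$p{\left(n \right)} = 68 + n$
$\frac{p{\left(-100 \right)} - 12783}{s{\left(-23,-20 \right)}} - \frac{34579}{-25441} = \frac{\left(68 - 100\right) - 12783}{203} - \frac{34579}{-25441} = \left(-32 - 12783\right) \frac{1}{203} - - \frac{34579}{25441} = \left(-12815\right) \frac{1}{203} + \frac{34579}{25441} = - \frac{12815}{203} + \frac{34579}{25441} = - \frac{319006878}{5164523}$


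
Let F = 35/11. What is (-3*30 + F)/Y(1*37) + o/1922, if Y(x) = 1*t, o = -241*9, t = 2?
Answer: -470807/10571 ≈ -44.538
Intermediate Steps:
F = 35/11 (F = 35*(1/11) = 35/11 ≈ 3.1818)
o = -2169
Y(x) = 2 (Y(x) = 1*2 = 2)
(-3*30 + F)/Y(1*37) + o/1922 = (-3*30 + 35/11)/2 - 2169/1922 = (-90 + 35/11)*(½) - 2169*1/1922 = -955/11*½ - 2169/1922 = -955/22 - 2169/1922 = -470807/10571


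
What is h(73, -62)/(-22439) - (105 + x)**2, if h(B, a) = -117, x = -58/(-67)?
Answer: -1128920127698/100728671 ≈ -11208.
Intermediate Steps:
x = 58/67 (x = -58*(-1/67) = 58/67 ≈ 0.86567)
h(73, -62)/(-22439) - (105 + x)**2 = -117/(-22439) - (105 + 58/67)**2 = -117*(-1/22439) - (7093/67)**2 = 117/22439 - 1*50310649/4489 = 117/22439 - 50310649/4489 = -1128920127698/100728671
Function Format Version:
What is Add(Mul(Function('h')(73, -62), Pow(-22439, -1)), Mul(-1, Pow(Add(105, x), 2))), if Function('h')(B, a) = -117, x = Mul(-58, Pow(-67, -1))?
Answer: Rational(-1128920127698, 100728671) ≈ -11208.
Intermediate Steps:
x = Rational(58, 67) (x = Mul(-58, Rational(-1, 67)) = Rational(58, 67) ≈ 0.86567)
Add(Mul(Function('h')(73, -62), Pow(-22439, -1)), Mul(-1, Pow(Add(105, x), 2))) = Add(Mul(-117, Pow(-22439, -1)), Mul(-1, Pow(Add(105, Rational(58, 67)), 2))) = Add(Mul(-117, Rational(-1, 22439)), Mul(-1, Pow(Rational(7093, 67), 2))) = Add(Rational(117, 22439), Mul(-1, Rational(50310649, 4489))) = Add(Rational(117, 22439), Rational(-50310649, 4489)) = Rational(-1128920127698, 100728671)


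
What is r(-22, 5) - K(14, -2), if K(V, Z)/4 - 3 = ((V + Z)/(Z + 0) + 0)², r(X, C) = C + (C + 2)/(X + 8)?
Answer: -303/2 ≈ -151.50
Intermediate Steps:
r(X, C) = C + (2 + C)/(8 + X)
K(V, Z) = 12 + 4*(V + Z)²/Z² (K(V, Z) = 12 + 4*((V + Z)/(Z + 0) + 0)² = 12 + 4*((V + Z)/Z + 0)² = 12 + 4*((V + Z)/Z)² = 12 + 4*((V + Z)²/Z²) = 12 + 4*(V + Z)²/Z²)
r(-22, 5) - K(14, -2) = (2 + 9*5 + 5*(-22))/(8 - 22) - (12 + 4*(14 - 2)²/(-2)²) = (2 + 45 - 110)/(-14) - (12 + 4*(¼)*12²) = -1/14*(-63) - (12 + 4*(¼)*144) = 9/2 - (12 + 144) = 9/2 - 1*156 = 9/2 - 156 = -303/2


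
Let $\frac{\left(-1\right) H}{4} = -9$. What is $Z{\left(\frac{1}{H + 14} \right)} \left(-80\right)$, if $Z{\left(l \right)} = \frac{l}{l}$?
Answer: $-80$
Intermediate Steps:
$H = 36$ ($H = \left(-4\right) \left(-9\right) = 36$)
$Z{\left(l \right)} = 1$
$Z{\left(\frac{1}{H + 14} \right)} \left(-80\right) = 1 \left(-80\right) = -80$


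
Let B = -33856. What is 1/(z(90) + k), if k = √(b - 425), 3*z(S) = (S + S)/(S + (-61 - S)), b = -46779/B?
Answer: -123912960/53488541741 - 684664*I*√14342021/53488541741 ≈ -0.0023166 - 0.048475*I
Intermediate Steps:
b = 46779/33856 (b = -46779/(-33856) = -46779*(-1/33856) = 46779/33856 ≈ 1.3817)
z(S) = -2*S/183 (z(S) = ((S + S)/(S + (-61 - S)))/3 = ((2*S)/(-61))/3 = ((2*S)*(-1/61))/3 = (-2*S/61)/3 = -2*S/183)
k = I*√14342021/184 (k = √(46779/33856 - 425) = √(-14342021/33856) = I*√14342021/184 ≈ 20.582*I)
1/(z(90) + k) = 1/(-2/183*90 + I*√14342021/184) = 1/(-60/61 + I*√14342021/184)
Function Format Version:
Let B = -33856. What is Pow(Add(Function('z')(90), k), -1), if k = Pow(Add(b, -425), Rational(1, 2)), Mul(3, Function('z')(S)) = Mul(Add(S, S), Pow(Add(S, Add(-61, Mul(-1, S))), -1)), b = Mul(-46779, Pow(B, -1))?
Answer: Add(Rational(-123912960, 53488541741), Mul(Rational(-684664, 53488541741), I, Pow(14342021, Rational(1, 2)))) ≈ Add(-0.0023166, Mul(-0.048475, I))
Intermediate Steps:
b = Rational(46779, 33856) (b = Mul(-46779, Pow(-33856, -1)) = Mul(-46779, Rational(-1, 33856)) = Rational(46779, 33856) ≈ 1.3817)
Function('z')(S) = Mul(Rational(-2, 183), S) (Function('z')(S) = Mul(Rational(1, 3), Mul(Add(S, S), Pow(Add(S, Add(-61, Mul(-1, S))), -1))) = Mul(Rational(1, 3), Mul(Mul(2, S), Pow(-61, -1))) = Mul(Rational(1, 3), Mul(Mul(2, S), Rational(-1, 61))) = Mul(Rational(1, 3), Mul(Rational(-2, 61), S)) = Mul(Rational(-2, 183), S))
k = Mul(Rational(1, 184), I, Pow(14342021, Rational(1, 2))) (k = Pow(Add(Rational(46779, 33856), -425), Rational(1, 2)) = Pow(Rational(-14342021, 33856), Rational(1, 2)) = Mul(Rational(1, 184), I, Pow(14342021, Rational(1, 2))) ≈ Mul(20.582, I))
Pow(Add(Function('z')(90), k), -1) = Pow(Add(Mul(Rational(-2, 183), 90), Mul(Rational(1, 184), I, Pow(14342021, Rational(1, 2)))), -1) = Pow(Add(Rational(-60, 61), Mul(Rational(1, 184), I, Pow(14342021, Rational(1, 2)))), -1)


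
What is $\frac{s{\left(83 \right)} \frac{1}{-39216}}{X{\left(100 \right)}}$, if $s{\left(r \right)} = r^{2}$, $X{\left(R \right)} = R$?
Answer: $- \frac{6889}{3921600} \approx -0.0017567$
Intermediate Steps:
$\frac{s{\left(83 \right)} \frac{1}{-39216}}{X{\left(100 \right)}} = \frac{83^{2} \frac{1}{-39216}}{100} = 6889 \left(- \frac{1}{39216}\right) \frac{1}{100} = \left(- \frac{6889}{39216}\right) \frac{1}{100} = - \frac{6889}{3921600}$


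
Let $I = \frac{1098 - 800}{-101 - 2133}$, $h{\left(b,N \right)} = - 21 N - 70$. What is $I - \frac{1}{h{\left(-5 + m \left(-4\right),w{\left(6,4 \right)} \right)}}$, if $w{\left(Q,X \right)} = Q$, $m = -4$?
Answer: $- \frac{28087}{218932} \approx -0.12829$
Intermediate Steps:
$h{\left(b,N \right)} = -70 - 21 N$
$I = - \frac{149}{1117}$ ($I = \frac{298}{-2234} = 298 \left(- \frac{1}{2234}\right) = - \frac{149}{1117} \approx -0.13339$)
$I - \frac{1}{h{\left(-5 + m \left(-4\right),w{\left(6,4 \right)} \right)}} = - \frac{149}{1117} - \frac{1}{-70 - 126} = - \frac{149}{1117} - \frac{1}{-196} = - \frac{149}{1117} - - \frac{1}{196} = - \frac{149}{1117} + \frac{1}{196} = - \frac{28087}{218932}$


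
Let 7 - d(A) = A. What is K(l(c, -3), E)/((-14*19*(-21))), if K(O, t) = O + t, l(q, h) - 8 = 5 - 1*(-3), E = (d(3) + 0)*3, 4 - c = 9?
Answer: 2/399 ≈ 0.0050125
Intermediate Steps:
c = -5 (c = 4 - 1*9 = 4 - 9 = -5)
d(A) = 7 - A
E = 12 (E = ((7 - 1*3) + 0)*3 = ((7 - 3) + 0)*3 = (4 + 0)*3 = 4*3 = 12)
l(q, h) = 16 (l(q, h) = 8 + (5 - 1*(-3)) = 8 + (5 + 3) = 8 + 8 = 16)
K(l(c, -3), E)/((-14*19*(-21))) = (16 + 12)/((-14*19*(-21))) = 28/((-266*(-21))) = 28/5586 = 28*(1/5586) = 2/399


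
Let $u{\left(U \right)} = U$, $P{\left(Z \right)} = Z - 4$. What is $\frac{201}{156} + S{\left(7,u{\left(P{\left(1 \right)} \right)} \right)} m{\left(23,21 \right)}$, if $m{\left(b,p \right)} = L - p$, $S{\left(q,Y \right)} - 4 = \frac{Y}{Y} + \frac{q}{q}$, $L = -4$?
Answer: $- \frac{7733}{52} \approx -148.71$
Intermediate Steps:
$P{\left(Z \right)} = -4 + Z$ ($P{\left(Z \right)} = Z - 4 = -4 + Z$)
$S{\left(q,Y \right)} = 6$ ($S{\left(q,Y \right)} = 4 + \left(\frac{Y}{Y} + \frac{q}{q}\right) = 4 + \left(1 + 1\right) = 4 + 2 = 6$)
$m{\left(b,p \right)} = -4 - p$
$\frac{201}{156} + S{\left(7,u{\left(P{\left(1 \right)} \right)} \right)} m{\left(23,21 \right)} = \frac{201}{156} + 6 \left(-4 - 21\right) = 201 \cdot \frac{1}{156} + 6 \left(-4 - 21\right) = \frac{67}{52} + 6 \left(-25\right) = \frac{67}{52} - 150 = - \frac{7733}{52}$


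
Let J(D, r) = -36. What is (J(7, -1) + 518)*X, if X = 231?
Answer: 111342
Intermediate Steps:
(J(7, -1) + 518)*X = (-36 + 518)*231 = 482*231 = 111342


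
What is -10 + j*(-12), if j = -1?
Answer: 2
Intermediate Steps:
-10 + j*(-12) = -10 - 1*(-12) = -10 + 12 = 2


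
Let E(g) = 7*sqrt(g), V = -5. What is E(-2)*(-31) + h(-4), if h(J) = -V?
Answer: 5 - 217*I*sqrt(2) ≈ 5.0 - 306.88*I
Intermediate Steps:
h(J) = 5 (h(J) = -1*(-5) = 5)
E(-2)*(-31) + h(-4) = (7*sqrt(-2))*(-31) + 5 = (7*(I*sqrt(2)))*(-31) + 5 = (7*I*sqrt(2))*(-31) + 5 = -217*I*sqrt(2) + 5 = 5 - 217*I*sqrt(2)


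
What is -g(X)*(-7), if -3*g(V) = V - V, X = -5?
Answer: 0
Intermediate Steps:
g(V) = 0 (g(V) = -(V - V)/3 = -⅓*0 = 0)
-g(X)*(-7) = -1*0*(-7) = 0*(-7) = 0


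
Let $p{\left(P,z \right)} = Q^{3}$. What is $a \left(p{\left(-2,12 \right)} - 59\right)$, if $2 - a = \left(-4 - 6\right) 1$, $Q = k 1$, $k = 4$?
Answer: $60$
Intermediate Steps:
$Q = 4$ ($Q = 4 \cdot 1 = 4$)
$p{\left(P,z \right)} = 64$ ($p{\left(P,z \right)} = 4^{3} = 64$)
$a = 12$ ($a = 2 - \left(-4 - 6\right) 1 = 2 - \left(-10\right) 1 = 2 - -10 = 2 + 10 = 12$)
$a \left(p{\left(-2,12 \right)} - 59\right) = 12 \left(64 - 59\right) = 12 \cdot 5 = 60$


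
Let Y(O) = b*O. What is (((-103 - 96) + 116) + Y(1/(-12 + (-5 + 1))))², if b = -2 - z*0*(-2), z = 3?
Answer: 439569/64 ≈ 6868.3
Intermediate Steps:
b = -2 (b = -2 - 3*0*(-2) = -2 - 0*(-2) = -2 - 1*0 = -2 + 0 = -2)
Y(O) = -2*O
(((-103 - 96) + 116) + Y(1/(-12 + (-5 + 1))))² = (((-103 - 96) + 116) - 2/(-12 + (-5 + 1)))² = ((-199 + 116) - 2/(-12 - 4))² = (-83 - 2/(-16))² = (-83 - 2*(-1/16))² = (-83 + ⅛)² = (-663/8)² = 439569/64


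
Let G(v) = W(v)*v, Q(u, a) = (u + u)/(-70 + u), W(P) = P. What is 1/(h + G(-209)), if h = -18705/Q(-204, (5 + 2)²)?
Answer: 68/2116113 ≈ 3.2134e-5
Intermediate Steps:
Q(u, a) = 2*u/(-70 + u) (Q(u, a) = (2*u)/(-70 + u) = 2*u/(-70 + u))
G(v) = v² (G(v) = v*v = v²)
h = -854195/68 (h = -18705/(2*(-204)/(-70 - 204)) = -18705/(2*(-204)/(-274)) = -18705/(2*(-204)*(-1/274)) = -18705/204/137 = -18705*137/204 = -854195/68 ≈ -12562.)
1/(h + G(-209)) = 1/(-854195/68 + (-209)²) = 1/(-854195/68 + 43681) = 1/(2116113/68) = 68/2116113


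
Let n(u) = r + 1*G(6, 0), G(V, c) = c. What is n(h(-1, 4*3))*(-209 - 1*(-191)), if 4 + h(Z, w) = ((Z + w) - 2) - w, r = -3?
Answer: 54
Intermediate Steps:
h(Z, w) = -6 + Z (h(Z, w) = -4 + (((Z + w) - 2) - w) = -4 + ((-2 + Z + w) - w) = -4 + (-2 + Z) = -6 + Z)
n(u) = -3 (n(u) = -3 + 1*0 = -3 + 0 = -3)
n(h(-1, 4*3))*(-209 - 1*(-191)) = -3*(-209 - 1*(-191)) = -3*(-209 + 191) = -3*(-18) = 54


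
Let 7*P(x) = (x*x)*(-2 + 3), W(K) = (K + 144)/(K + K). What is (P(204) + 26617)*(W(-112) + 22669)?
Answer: 36169181670/49 ≈ 7.3815e+8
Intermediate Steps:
W(K) = (144 + K)/(2*K) (W(K) = (144 + K)/((2*K)) = (144 + K)*(1/(2*K)) = (144 + K)/(2*K))
P(x) = x**2/7 (P(x) = ((x*x)*(-2 + 3))/7 = (x**2*1)/7 = x**2/7)
(P(204) + 26617)*(W(-112) + 22669) = ((1/7)*204**2 + 26617)*((1/2)*(144 - 112)/(-112) + 22669) = ((1/7)*41616 + 26617)*((1/2)*(-1/112)*32 + 22669) = (41616/7 + 26617)*(-1/7 + 22669) = (227935/7)*(158682/7) = 36169181670/49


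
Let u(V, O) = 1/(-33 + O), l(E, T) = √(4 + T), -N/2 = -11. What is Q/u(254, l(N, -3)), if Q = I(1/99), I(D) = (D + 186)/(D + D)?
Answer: -294640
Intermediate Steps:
N = 22 (N = -2*(-11) = 22)
I(D) = (186 + D)/(2*D) (I(D) = (186 + D)/((2*D)) = (186 + D)*(1/(2*D)) = (186 + D)/(2*D))
Q = 18415/2 (Q = (186 + 1/99)/(2*(1/99)) = (½)*99*(18415/99) = 18415/2 ≈ 9207.5)
Q/u(254, l(N, -3)) = 18415/(2*(1/(-33 + √(4 - 3)))) = 18415/(2*(1/(-33 + √1))) = 18415/(2*(1/(-33 + 1))) = 18415/(2*(1/(-32))) = 18415/(2*(-1/32)) = (18415/2)*(-32) = -294640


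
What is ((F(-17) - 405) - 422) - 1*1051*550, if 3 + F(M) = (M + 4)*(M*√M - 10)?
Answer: -578750 + 221*I*√17 ≈ -5.7875e+5 + 911.21*I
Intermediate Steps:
F(M) = -3 + (-10 + M^(3/2))*(4 + M) (F(M) = -3 + (M + 4)*(M*√M - 10) = -3 + (4 + M)*(M^(3/2) - 10) = -3 + (4 + M)*(-10 + M^(3/2)) = -3 + (-10 + M^(3/2))*(4 + M))
((F(-17) - 405) - 422) - 1*1051*550 = (((-43 + (-17)^(5/2) - 10*(-17) + 4*(-17)^(3/2)) - 405) - 422) - 1*1051*550 = (((-43 + 289*I*√17 + 170 + 4*(-17*I*√17)) - 405) - 422) - 1051*550 = (((-43 + 289*I*√17 + 170 - 68*I*√17) - 405) - 422) - 578050 = (((127 + 221*I*√17) - 405) - 422) - 578050 = ((-278 + 221*I*√17) - 422) - 578050 = (-700 + 221*I*√17) - 578050 = -578750 + 221*I*√17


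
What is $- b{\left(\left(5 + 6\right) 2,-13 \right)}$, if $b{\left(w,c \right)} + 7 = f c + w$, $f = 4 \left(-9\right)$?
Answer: $-483$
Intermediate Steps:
$f = -36$
$b{\left(w,c \right)} = -7 + w - 36 c$ ($b{\left(w,c \right)} = -7 - \left(- w + 36 c\right) = -7 + w - 36 c$)
$- b{\left(\left(5 + 6\right) 2,-13 \right)} = - (-7 + \left(5 + 6\right) 2 - -468) = - (-7 + 11 \cdot 2 + 468) = - (-7 + 22 + 468) = \left(-1\right) 483 = -483$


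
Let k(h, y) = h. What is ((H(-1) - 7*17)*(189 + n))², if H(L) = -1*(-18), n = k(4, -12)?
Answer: 379977049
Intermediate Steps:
n = 4
H(L) = 18
((H(-1) - 7*17)*(189 + n))² = ((18 - 7*17)*(189 + 4))² = ((18 - 119)*193)² = (-101*193)² = (-19493)² = 379977049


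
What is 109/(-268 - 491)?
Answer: -109/759 ≈ -0.14361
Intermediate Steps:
109/(-268 - 491) = 109/(-759) = 109*(-1/759) = -109/759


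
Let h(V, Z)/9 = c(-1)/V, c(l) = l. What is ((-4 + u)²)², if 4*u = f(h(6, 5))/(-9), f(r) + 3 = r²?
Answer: 1330863361/5308416 ≈ 250.71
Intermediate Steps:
h(V, Z) = -9/V (h(V, Z) = 9*(-1/V) = -9/V)
f(r) = -3 + r²
u = 1/48 (u = ((-3 + (-9/6)²)/(-9))/4 = ((-3 + (-9*⅙)²)*(-⅑))/4 = ((-3 + (-3/2)²)*(-⅑))/4 = ((-3 + 9/4)*(-⅑))/4 = (-¾*(-⅑))/4 = (¼)*(1/12) = 1/48 ≈ 0.020833)
((-4 + u)²)² = ((-4 + 1/48)²)² = ((-191/48)²)² = (36481/2304)² = 1330863361/5308416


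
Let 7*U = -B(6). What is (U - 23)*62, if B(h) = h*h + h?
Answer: -1798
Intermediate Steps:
B(h) = h + h² (B(h) = h² + h = h + h²)
U = -6 (U = (-6*(1 + 6))/7 = (-6*7)/7 = (-1*42)/7 = (⅐)*(-42) = -6)
(U - 23)*62 = (-6 - 23)*62 = -29*62 = -1798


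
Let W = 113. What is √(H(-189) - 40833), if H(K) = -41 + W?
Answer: 3*I*√4529 ≈ 201.89*I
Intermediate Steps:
H(K) = 72 (H(K) = -41 + 113 = 72)
√(H(-189) - 40833) = √(72 - 40833) = √(-40761) = 3*I*√4529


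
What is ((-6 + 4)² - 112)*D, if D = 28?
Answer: -3024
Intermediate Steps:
((-6 + 4)² - 112)*D = ((-6 + 4)² - 112)*28 = ((-2)² - 112)*28 = (4 - 112)*28 = -108*28 = -3024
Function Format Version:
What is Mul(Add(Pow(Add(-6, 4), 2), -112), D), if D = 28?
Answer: -3024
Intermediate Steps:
Mul(Add(Pow(Add(-6, 4), 2), -112), D) = Mul(Add(Pow(Add(-6, 4), 2), -112), 28) = Mul(Add(Pow(-2, 2), -112), 28) = Mul(Add(4, -112), 28) = Mul(-108, 28) = -3024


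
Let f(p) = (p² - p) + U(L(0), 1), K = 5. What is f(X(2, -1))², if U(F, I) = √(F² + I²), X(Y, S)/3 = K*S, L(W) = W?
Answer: 58081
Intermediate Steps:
X(Y, S) = 15*S (X(Y, S) = 3*(5*S) = 15*S)
f(p) = 1 + p² - p (f(p) = (p² - p) + √(0² + 1²) = (p² - p) + √(0 + 1) = (p² - p) + √1 = (p² - p) + 1 = 1 + p² - p)
f(X(2, -1))² = (1 + (15*(-1))² - 15*(-1))² = (1 + (-15)² - 1*(-15))² = (1 + 225 + 15)² = 241² = 58081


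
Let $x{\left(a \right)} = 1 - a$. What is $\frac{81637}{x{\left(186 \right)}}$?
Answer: $- \frac{81637}{185} \approx -441.28$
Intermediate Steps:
$\frac{81637}{x{\left(186 \right)}} = \frac{81637}{1 - 186} = \frac{81637}{-185} = 81637 \left(- \frac{1}{185}\right) = - \frac{81637}{185}$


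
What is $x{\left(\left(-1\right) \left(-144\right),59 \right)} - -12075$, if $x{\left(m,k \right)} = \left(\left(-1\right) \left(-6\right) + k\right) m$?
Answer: $21435$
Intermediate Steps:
$x{\left(m,k \right)} = m \left(6 + k\right)$ ($x{\left(m,k \right)} = \left(6 + k\right) m = m \left(6 + k\right)$)
$x{\left(\left(-1\right) \left(-144\right),59 \right)} - -12075 = \left(-1\right) \left(-144\right) \left(6 + 59\right) - -12075 = 144 \cdot 65 + 12075 = 9360 + 12075 = 21435$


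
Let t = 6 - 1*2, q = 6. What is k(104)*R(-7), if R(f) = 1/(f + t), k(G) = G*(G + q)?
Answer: -11440/3 ≈ -3813.3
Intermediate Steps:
t = 4 (t = 6 - 2 = 4)
k(G) = G*(6 + G) (k(G) = G*(G + 6) = G*(6 + G))
R(f) = 1/(4 + f) (R(f) = 1/(f + 4) = 1/(4 + f))
k(104)*R(-7) = (104*(6 + 104))/(4 - 7) = (104*110)/(-3) = 11440*(-1/3) = -11440/3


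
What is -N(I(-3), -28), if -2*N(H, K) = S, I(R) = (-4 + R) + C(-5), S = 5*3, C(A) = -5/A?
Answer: 15/2 ≈ 7.5000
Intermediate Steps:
S = 15
I(R) = -3 + R (I(R) = (-4 + R) - 5/(-5) = (-4 + R) - 5*(-⅕) = (-4 + R) + 1 = -3 + R)
N(H, K) = -15/2 (N(H, K) = -½*15 = -15/2)
-N(I(-3), -28) = -1*(-15/2) = 15/2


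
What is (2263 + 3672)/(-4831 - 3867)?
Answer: -5935/8698 ≈ -0.68234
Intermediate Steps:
(2263 + 3672)/(-4831 - 3867) = 5935/(-8698) = 5935*(-1/8698) = -5935/8698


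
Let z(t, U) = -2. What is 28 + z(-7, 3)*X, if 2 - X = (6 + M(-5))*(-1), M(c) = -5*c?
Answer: -38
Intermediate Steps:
X = 33 (X = 2 - (6 - 5*(-5))*(-1) = 2 - (6 + 25)*(-1) = 2 - 31*(-1) = 2 - 1*(-31) = 2 + 31 = 33)
28 + z(-7, 3)*X = 28 - 2*33 = 28 - 66 = -38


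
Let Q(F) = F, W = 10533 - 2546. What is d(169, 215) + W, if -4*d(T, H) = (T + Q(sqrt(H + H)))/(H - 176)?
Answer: 95831/12 - sqrt(430)/156 ≈ 7985.8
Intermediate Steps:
W = 7987
d(T, H) = -(T + sqrt(2)*sqrt(H))/(4*(-176 + H)) (d(T, H) = -(T + sqrt(H + H))/(4*(H - 176)) = -(T + sqrt(2*H))/(4*(-176 + H)) = -(T + sqrt(2)*sqrt(H))/(4*(-176 + H)))
d(169, 215) + W = (-1*169 - sqrt(2)*sqrt(215))/(4*(-176 + 215)) + 7987 = (1/4)*(-169 - sqrt(430))/39 + 7987 = (1/4)*(1/39)*(-169 - sqrt(430)) + 7987 = (-13/12 - sqrt(430)/156) + 7987 = 95831/12 - sqrt(430)/156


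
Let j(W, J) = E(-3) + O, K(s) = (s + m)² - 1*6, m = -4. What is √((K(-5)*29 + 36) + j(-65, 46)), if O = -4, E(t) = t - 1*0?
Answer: 2*√551 ≈ 46.947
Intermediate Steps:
E(t) = t (E(t) = t + 0 = t)
K(s) = -6 + (-4 + s)² (K(s) = (s - 4)² - 1*6 = (-4 + s)² - 6 = -6 + (-4 + s)²)
j(W, J) = -7 (j(W, J) = -3 - 4 = -7)
√((K(-5)*29 + 36) + j(-65, 46)) = √(((-6 + (-4 - 5)²)*29 + 36) - 7) = √(((-6 + (-9)²)*29 + 36) - 7) = √(((-6 + 81)*29 + 36) - 7) = √((75*29 + 36) - 7) = √((2175 + 36) - 7) = √(2211 - 7) = √2204 = 2*√551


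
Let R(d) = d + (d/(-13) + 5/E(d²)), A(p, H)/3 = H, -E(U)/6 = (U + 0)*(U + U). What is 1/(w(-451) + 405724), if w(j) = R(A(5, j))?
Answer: 522776172497436/211449932584452156607 ≈ 2.4723e-6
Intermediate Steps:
E(U) = -12*U² (E(U) = -6*(U + 0)*(U + U) = -6*U*2*U = -12*U²)
A(p, H) = 3*H
R(d) = -5/(12*d⁴) + 12*d/13 (R(d) = d + (d/(-13) + 5/((-12*d⁴))) = d + (d*(-1/13) + 5/((-12*d⁴))) = d + (-d/13 + 5*(-1/(12*d⁴))) = d + (-d/13 - 5/(12*d⁴)) = d + (-5/(12*d⁴) - d/13) = -5/(12*d⁴) + 12*d/13)
w(j) = (-65 + 34992*j⁵)/(12636*j⁴) (w(j) = (-65 + 144*(3*j)⁵)/(156*(3*j)⁴) = (1/(81*j⁴))*(-65 + 144*(243*j⁵))/156 = (1/(81*j⁴))*(-65 + 34992*j⁵)/156 = (-65 + 34992*j⁵)/(12636*j⁴))
1/(w(-451) + 405724) = 1/((1/12636)*(-65 + 34992*(-451)⁵)/(-451)⁴ + 405724) = 1/((1/12636)*(1/41371966801)*(-65 + 34992*(-18658757027251)) + 405724) = 1/((1/12636)*(1/41371966801)*(-65 - 652907225897566992) + 405724) = 1/((1/12636)*(1/41371966801)*(-652907225897567057) + 405724) = 1/(-652907225897567057/522776172497436 + 405724) = 1/(211449932584452156607/522776172497436) = 522776172497436/211449932584452156607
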